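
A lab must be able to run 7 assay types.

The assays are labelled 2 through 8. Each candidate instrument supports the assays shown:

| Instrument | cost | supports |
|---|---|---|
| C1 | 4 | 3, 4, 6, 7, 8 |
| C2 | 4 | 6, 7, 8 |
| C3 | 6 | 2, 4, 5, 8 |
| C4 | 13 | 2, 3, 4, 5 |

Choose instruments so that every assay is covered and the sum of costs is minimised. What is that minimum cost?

10

C1, C3 together cover every assay (C1 ∪ C3 = {2, 3, 4, 5, 6, 7, 8}); total cost 4 + 6 = 10.
No covering selection has total cost below 10.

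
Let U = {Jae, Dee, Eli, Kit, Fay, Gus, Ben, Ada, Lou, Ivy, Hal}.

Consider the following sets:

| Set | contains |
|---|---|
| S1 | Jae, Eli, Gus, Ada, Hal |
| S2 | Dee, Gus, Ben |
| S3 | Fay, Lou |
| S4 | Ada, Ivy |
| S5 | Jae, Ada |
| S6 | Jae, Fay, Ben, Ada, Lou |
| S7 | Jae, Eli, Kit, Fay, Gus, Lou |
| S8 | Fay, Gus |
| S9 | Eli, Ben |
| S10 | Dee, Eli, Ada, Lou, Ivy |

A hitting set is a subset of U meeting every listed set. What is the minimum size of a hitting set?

3

The 3 points {Fay, Ben, Ada} hit every set.
The sets S2, S3, S4 are pairwise disjoint, so any hitting set needs a separate point for each — at least 3. Hence 3 is optimal.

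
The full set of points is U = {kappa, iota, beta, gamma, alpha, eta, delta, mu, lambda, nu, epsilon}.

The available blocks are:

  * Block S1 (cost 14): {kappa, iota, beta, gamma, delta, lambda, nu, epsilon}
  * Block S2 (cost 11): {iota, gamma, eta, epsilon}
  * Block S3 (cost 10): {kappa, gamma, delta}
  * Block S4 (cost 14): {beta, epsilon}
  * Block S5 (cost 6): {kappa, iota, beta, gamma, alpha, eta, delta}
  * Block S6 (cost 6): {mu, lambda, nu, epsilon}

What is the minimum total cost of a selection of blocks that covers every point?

S5, S6 together cover every point (S5 ∪ S6 = {kappa, iota, beta, gamma, alpha, eta, delta, mu, lambda, nu, epsilon}); total cost 6 + 6 = 12.
No covering selection has total cost below 12.

12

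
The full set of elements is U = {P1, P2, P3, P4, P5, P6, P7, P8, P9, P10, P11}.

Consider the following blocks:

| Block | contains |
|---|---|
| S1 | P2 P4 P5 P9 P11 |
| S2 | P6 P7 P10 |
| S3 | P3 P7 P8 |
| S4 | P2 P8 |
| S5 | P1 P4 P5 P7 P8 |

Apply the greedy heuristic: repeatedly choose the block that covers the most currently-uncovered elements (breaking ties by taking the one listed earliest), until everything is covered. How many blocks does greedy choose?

4

Greedy: pick S1 (covers 5 new) → pick S2 (covers 3 new) → pick S3 (covers 2 new) → pick S5 (covers 1 new). Total picks: 4.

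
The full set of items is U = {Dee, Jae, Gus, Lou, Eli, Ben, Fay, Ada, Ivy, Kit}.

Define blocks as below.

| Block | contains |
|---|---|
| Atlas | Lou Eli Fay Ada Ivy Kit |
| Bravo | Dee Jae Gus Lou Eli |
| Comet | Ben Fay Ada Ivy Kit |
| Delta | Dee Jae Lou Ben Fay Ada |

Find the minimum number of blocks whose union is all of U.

Take {Bravo, Comet}. Their union is {Dee, Jae, Gus, Lou, Eli, Ben, Fay, Ada, Ivy, Kit}, which is all 10 items.
No single block has all 10 items (the largest, Atlas, has 6), so 2 is optimal.

2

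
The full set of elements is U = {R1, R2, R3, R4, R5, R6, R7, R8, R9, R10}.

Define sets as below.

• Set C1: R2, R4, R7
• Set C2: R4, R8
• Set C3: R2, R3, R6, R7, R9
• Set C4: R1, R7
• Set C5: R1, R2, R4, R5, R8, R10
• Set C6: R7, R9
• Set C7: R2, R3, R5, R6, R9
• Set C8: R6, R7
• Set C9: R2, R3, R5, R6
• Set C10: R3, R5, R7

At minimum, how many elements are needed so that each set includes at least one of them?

H = {R4, R6, R7} meets every set (each contains at least one member of H), and |H| = 3.
The sets C2, C4, C7 are pairwise disjoint, so any hitting set needs a separate element for each — at least 3. Hence 3 is optimal.

3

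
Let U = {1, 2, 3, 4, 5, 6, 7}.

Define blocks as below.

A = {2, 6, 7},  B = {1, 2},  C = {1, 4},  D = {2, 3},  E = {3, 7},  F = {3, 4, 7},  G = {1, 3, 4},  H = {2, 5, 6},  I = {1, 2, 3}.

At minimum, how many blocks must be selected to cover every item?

3

Take {A, G, H}. Their union is {1, 2, 3, 4, 5, 6, 7}, which is all 7 items.
Each block has at most 3 items, and 2·3 = 6 < 7 — so at least 3 blocks are needed, and 3 is optimal.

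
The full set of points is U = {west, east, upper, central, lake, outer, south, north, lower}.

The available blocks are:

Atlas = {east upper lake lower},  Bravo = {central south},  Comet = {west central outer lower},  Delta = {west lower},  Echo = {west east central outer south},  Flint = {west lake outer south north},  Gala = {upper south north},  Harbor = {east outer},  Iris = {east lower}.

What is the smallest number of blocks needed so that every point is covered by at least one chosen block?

3

Atlas and Bravo and Flint together: Atlas ∪ Bravo ∪ Flint = {west, east, upper, central, lake, outer, south, north, lower} — every point is covered.
No 2 of the 9 blocks cover everything (all 36 combinations miss at least one point), so 3 is optimal.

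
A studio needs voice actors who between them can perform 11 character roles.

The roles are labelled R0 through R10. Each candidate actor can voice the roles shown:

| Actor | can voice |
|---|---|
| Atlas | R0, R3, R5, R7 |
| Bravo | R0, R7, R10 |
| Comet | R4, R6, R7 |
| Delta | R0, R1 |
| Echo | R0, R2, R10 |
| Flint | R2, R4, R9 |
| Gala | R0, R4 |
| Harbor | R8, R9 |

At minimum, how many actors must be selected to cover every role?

5

Take {Atlas, Comet, Delta, Echo, Harbor}. Their union is {R0, R1, R2, R3, R4, R5, R6, R7, R8, R9, R10}, which is all 11 roles.
No 4 of the 8 actors cover everything (all 70 combinations miss at least one role), so 5 is optimal.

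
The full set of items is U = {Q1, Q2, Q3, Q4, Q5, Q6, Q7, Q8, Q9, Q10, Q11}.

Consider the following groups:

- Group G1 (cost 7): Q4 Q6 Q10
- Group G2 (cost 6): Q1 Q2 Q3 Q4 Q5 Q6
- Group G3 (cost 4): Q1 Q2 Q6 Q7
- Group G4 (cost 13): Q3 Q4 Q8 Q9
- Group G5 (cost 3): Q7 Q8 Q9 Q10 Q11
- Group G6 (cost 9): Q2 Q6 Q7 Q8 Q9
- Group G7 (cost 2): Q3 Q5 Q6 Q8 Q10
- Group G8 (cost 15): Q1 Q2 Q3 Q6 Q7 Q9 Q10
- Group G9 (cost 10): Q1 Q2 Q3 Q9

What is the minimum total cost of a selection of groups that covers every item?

G2, G5 together cover every item (G2 ∪ G5 = {Q1, Q2, Q3, Q4, Q5, Q6, Q7, Q8, Q9, Q10, Q11}); total cost 6 + 3 = 9.
The greedy pick G7, G5, G2 costs 11; no covering selection beats 9.

9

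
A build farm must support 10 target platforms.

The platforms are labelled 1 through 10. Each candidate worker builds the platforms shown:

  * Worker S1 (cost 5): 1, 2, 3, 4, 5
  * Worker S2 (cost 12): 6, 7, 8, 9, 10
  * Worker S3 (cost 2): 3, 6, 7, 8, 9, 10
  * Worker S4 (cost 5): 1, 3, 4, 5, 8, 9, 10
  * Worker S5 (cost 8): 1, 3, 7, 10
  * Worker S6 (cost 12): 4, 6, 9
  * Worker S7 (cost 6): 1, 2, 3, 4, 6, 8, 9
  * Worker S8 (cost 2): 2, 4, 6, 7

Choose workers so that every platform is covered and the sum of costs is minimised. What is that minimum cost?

S4, S8 together cover every platform (S4 ∪ S8 = {1, 2, 3, 4, 5, 6, 7, 8, 9, 10}); total cost 5 + 2 = 7.
The greedy pick S3, S8, S1 costs 9; no covering selection beats 7.

7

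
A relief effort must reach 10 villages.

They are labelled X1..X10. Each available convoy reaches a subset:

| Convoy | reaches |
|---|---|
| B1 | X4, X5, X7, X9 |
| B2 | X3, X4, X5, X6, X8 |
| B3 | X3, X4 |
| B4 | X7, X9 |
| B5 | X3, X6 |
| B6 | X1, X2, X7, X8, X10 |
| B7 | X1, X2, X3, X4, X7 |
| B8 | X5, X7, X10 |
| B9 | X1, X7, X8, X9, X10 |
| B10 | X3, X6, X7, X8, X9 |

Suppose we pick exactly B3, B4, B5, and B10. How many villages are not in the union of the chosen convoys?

Union of B3, B4, B5, B10 = {X3, X4, X6, X7, X8, X9}.
Not covered: X1, X2, X5, X10 — 4 villages.

4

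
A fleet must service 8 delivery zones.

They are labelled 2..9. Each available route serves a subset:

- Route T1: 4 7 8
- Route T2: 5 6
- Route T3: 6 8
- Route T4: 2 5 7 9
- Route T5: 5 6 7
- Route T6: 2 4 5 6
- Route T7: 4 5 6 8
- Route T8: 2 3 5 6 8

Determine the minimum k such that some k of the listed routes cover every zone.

3

T4 and T7 and T8 together: T4 ∪ T7 ∪ T8 = {2, 3, 4, 5, 6, 7, 8, 9} — every zone is covered.
Only T8 contains 3, so T8 is forced; the remaining 3 zones need at least 2 more routes (each remaining route adds at most 2) — so at least 3 routes are needed, and 3 is optimal.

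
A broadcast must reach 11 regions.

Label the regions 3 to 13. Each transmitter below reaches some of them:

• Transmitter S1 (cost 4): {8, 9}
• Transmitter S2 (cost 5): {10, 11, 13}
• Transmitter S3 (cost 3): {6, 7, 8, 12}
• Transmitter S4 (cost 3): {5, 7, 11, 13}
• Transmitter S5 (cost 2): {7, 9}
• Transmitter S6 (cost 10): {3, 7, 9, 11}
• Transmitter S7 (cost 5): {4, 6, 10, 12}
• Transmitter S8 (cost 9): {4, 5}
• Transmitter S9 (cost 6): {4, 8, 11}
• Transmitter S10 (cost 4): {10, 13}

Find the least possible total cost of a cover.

21

S3, S4, S6, S7 together cover every region (S3 ∪ S4 ∪ S6 ∪ S7 = {3, 4, 5, 6, 7, 8, 9, 10, 11, 12, 13}); total cost 3 + 3 + 10 + 5 = 21.
The greedy pick S3, S4, S5, S7, S6 costs 23; no covering selection beats 21.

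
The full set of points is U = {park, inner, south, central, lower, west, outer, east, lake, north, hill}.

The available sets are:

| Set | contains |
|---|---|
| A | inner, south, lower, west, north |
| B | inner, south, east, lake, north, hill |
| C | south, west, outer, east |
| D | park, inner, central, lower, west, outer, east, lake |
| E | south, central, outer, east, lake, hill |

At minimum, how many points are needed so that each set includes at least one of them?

Take H = {east, north}. Each listed set contains at least one of these, so H is a hitting set of size 2.
No single point lies in every set, so at least 2 are needed and 2 is optimal.

2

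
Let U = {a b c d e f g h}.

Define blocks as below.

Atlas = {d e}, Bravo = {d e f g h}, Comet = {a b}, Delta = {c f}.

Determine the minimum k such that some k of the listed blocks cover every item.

3

Bravo and Comet and Delta together: Bravo ∪ Comet ∪ Delta = {a, b, c, d, e, f, g, h} — every item is covered.
Only Comet contains a, so Comet is forced; the remaining 6 items need at least 2 more blocks (each remaining block adds at most 5) — so at least 3 blocks are needed, and 3 is optimal.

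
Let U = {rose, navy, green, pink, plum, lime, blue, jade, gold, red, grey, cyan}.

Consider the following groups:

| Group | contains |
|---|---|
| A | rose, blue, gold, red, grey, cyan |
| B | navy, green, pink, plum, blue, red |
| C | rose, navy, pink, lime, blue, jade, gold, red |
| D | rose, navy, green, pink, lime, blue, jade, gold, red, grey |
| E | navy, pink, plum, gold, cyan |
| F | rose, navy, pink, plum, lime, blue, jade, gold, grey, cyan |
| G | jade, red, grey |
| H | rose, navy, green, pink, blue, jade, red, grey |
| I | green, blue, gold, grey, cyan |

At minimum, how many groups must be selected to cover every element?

B and F cover everything between them: the union {rose, navy, green, pink, plum, lime, blue, jade, gold, red, grey, cyan} is all of U.
No single group has all 12 elements (the largest, D, has 10), so 2 is optimal.

2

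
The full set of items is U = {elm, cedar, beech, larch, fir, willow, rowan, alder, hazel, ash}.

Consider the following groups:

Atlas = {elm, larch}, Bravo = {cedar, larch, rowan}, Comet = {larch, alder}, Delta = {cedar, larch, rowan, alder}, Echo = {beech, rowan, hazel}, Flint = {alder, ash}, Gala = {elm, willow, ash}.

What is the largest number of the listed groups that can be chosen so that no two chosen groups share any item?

3

Atlas, Echo, Flint are pairwise disjoint (Atlas={elm,larch}; Echo={beech,rowan,hazel}; Flint={alder,ash}).
Every remaining group overlaps one of these, and no 4 of the listed groups are pairwise disjoint, so 3 is the maximum.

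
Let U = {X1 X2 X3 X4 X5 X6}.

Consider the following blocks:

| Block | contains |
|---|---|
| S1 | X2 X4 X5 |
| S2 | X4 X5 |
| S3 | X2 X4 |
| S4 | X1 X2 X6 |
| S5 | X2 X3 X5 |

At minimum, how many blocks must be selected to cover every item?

3

S2, S4, and S5 cover everything between them: the union {X1, X2, X3, X4, X5, X6} is all of U.
Only S4 contains X1, so S4 is forced; the remaining 3 items need at least 2 more blocks (each remaining block adds at most 2) — so at least 3 blocks are needed, and 3 is optimal.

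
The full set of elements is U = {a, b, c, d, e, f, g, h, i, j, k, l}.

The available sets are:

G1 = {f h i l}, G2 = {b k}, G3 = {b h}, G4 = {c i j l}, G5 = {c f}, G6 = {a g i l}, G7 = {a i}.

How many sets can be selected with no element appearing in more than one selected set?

G3, G5, G6 are pairwise disjoint (G3={b,h}; G5={c,f}; G6={a,g,i,l}).
Every remaining set overlaps one of these, and no 4 of the listed sets are pairwise disjoint, so 3 is the maximum.

3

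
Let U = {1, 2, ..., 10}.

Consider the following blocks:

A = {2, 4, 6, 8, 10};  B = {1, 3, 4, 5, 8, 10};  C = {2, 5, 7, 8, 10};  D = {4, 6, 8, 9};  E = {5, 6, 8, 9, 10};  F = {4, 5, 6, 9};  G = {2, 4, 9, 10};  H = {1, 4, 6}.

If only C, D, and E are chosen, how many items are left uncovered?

Union of C, D, E = {2, 4, 5, 6, 7, 8, 9, 10}.
Not covered: 1, 3 — 2 items.

2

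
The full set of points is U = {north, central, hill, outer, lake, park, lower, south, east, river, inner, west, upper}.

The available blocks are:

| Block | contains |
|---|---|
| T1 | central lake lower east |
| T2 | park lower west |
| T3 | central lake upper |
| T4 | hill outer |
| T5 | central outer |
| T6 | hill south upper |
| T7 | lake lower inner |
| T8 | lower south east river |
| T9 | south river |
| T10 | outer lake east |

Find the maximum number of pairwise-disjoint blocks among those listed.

4

T2, T3, T4, T9 are pairwise disjoint (T2={park,lower,west}; T3={central,lake,upper}; T4={hill,outer}; T9={south,river}).
Every remaining block overlaps one of these, and no 5 of the listed blocks are pairwise disjoint, so 4 is the maximum.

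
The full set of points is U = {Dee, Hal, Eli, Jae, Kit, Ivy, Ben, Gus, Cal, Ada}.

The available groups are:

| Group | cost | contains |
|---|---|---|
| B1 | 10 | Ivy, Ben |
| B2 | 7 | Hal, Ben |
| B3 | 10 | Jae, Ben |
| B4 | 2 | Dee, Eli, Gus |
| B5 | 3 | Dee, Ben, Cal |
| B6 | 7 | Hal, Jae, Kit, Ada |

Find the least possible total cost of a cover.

B1, B4, B5, B6 together cover every point (B1 ∪ B4 ∪ B5 ∪ B6 = {Dee, Hal, Eli, Jae, Kit, Ivy, Ben, Gus, Cal, Ada}); total cost 10 + 2 + 3 + 7 = 22.
No covering selection has total cost below 22.

22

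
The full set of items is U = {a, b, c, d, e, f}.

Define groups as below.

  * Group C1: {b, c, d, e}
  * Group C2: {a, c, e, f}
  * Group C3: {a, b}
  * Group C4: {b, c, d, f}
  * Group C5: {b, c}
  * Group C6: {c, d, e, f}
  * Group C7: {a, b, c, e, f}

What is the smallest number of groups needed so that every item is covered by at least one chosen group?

2

C4 and C7 cover everything between them: the union {a, b, c, d, e, f} is all of U.
No single group has all 6 items (the largest, C7, has 5), so 2 is optimal.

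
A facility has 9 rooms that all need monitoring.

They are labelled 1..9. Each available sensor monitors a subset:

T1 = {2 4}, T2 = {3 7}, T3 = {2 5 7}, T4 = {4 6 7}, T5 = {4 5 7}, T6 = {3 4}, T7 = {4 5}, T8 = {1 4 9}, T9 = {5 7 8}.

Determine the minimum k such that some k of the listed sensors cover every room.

5

T3 and T4 and T6 and T8 and T9 together: T3 ∪ T4 ∪ T6 ∪ T8 ∪ T9 = {1, 2, 3, 4, 5, 6, 7, 8, 9} — every room is covered.
No 4 of the 9 sensors cover everything (all 126 combinations miss at least one room), so 5 is optimal.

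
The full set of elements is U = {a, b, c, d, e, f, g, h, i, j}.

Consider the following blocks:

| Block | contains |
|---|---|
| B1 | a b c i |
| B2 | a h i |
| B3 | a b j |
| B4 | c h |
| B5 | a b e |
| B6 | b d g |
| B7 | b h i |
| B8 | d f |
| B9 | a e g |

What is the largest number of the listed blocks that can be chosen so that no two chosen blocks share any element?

B3, B4, B8 are pairwise disjoint (B3={a,b,j}; B4={c,h}; B8={d,f}).
Every remaining block overlaps one of these, and no 4 of the listed blocks are pairwise disjoint, so 3 is the maximum.

3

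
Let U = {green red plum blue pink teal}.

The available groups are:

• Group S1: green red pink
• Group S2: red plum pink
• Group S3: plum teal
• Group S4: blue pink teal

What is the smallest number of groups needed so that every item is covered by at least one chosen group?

3

Take {S1, S3, S4}. Their union is {green, red, plum, blue, pink, teal}, which is all 6 items.
Only S1 contains green, so S1 is forced; the remaining 3 items need at least 2 more groups (each remaining group adds at most 2) — so at least 3 groups are needed, and 3 is optimal.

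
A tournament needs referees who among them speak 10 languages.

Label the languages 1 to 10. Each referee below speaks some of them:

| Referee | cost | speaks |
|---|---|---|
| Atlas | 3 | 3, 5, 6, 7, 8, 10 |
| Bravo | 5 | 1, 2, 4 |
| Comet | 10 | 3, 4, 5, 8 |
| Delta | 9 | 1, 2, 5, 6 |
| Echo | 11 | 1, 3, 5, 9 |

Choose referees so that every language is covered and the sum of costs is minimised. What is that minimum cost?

19

Atlas, Bravo, Echo together cover every language (Atlas ∪ Bravo ∪ Echo = {1, 2, 3, 4, 5, 6, 7, 8, 9, 10}); total cost 3 + 5 + 11 = 19.
No covering selection has total cost below 19.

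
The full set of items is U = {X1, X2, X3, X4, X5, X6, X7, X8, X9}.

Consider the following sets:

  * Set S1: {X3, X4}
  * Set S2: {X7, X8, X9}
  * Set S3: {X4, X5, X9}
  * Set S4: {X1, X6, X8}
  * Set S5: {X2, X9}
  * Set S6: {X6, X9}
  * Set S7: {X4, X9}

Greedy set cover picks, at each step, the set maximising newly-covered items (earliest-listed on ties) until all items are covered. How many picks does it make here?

5

Greedy: pick S2 (covers 3 new) → pick S1 (covers 2 new) → pick S4 (covers 2 new) → pick S3 (covers 1 new) → pick S5 (covers 1 new). Total picks: 5.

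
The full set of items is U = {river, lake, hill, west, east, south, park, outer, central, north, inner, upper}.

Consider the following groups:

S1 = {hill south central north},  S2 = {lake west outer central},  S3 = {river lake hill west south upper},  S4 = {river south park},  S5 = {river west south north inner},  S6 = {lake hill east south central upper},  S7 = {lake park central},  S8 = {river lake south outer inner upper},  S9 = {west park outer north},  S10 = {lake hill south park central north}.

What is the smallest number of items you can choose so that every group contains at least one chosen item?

H = {south, park, outer} meets every group (each contains at least one member of H), and |H| = 3.
No choice of 2 items meets every group, so 3 is the minimum.

3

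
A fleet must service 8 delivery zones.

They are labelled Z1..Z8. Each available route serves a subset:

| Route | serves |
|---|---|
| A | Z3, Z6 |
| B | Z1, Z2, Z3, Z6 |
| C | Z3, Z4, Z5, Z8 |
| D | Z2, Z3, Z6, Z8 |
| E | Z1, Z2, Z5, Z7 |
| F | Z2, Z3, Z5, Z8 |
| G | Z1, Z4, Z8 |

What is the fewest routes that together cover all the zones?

3

Take {B, C, E}. Their union is {Z1, Z2, Z3, Z4, Z5, Z6, Z7, Z8}, which is all 8 zones.
Only E contains Z7, so E is forced; the remaining 4 zones need at least 2 more routes (each remaining route adds at most 3) — so at least 3 routes are needed, and 3 is optimal.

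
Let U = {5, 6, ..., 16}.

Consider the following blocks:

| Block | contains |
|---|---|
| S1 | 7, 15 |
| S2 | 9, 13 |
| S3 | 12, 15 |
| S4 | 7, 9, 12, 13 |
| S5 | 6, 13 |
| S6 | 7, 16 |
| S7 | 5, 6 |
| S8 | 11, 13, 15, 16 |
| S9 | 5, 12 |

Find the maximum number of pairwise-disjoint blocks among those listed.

S2, S3, S6, S7 are pairwise disjoint (S2={9,13}; S3={12,15}; S6={7,16}; S7={5,6}).
Every remaining block overlaps one of these, and no 5 of the listed blocks are pairwise disjoint, so 4 is the maximum.

4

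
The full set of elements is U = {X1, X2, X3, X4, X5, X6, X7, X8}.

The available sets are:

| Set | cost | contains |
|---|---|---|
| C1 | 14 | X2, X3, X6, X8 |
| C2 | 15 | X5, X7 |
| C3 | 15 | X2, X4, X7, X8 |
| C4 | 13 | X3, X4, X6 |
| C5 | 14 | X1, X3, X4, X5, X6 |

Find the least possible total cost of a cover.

C3, C5 together cover every element (C3 ∪ C5 = {X1, X2, X3, X4, X5, X6, X7, X8}); total cost 15 + 14 = 29.
No covering selection has total cost below 29.

29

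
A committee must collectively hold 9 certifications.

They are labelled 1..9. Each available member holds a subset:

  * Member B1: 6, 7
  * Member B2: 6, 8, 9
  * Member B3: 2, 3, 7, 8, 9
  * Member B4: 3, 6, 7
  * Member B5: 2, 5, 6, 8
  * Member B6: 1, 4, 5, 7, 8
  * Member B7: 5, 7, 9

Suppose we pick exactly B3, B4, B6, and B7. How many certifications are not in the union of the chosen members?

0

Union of B3, B4, B6, B7 = {1, 2, 3, 4, 5, 6, 7, 8, 9} — that's every certification, so 0 are uncovered.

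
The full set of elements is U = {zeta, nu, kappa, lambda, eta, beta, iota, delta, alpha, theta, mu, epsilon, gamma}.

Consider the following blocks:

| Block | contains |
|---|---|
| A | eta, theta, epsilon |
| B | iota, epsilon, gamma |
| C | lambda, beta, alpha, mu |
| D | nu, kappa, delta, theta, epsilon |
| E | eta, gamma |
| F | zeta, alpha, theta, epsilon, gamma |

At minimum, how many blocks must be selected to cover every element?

B and C and D and E and F together: B ∪ C ∪ D ∪ E ∪ F = {zeta, nu, kappa, lambda, eta, beta, iota, delta, alpha, theta, mu, epsilon, gamma} — every element is covered.
No 4 of the 6 blocks cover everything (all 15 combinations miss at least one element), so 5 is optimal.

5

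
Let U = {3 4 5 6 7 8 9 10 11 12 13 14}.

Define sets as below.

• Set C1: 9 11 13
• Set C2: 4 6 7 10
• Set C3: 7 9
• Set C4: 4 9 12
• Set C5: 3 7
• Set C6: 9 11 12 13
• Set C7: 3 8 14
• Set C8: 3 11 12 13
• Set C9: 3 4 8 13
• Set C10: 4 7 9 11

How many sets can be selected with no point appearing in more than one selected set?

C2, C6, C7 are pairwise disjoint (C2={4,6,7,10}; C6={9,11,12,13}; C7={3,8,14}).
Every remaining set overlaps one of these, and no 4 of the listed sets are pairwise disjoint, so 3 is the maximum.

3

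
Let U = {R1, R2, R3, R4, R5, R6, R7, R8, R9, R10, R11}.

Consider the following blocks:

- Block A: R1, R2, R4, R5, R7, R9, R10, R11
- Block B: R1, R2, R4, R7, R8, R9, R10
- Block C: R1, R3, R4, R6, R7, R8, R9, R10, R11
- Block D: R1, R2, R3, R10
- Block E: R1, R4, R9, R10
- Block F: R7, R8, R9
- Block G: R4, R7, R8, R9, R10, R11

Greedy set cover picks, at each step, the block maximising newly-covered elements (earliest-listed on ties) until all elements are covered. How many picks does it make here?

Greedy: pick C (covers 9 new) → pick A (covers 2 new). Total picks: 2.

2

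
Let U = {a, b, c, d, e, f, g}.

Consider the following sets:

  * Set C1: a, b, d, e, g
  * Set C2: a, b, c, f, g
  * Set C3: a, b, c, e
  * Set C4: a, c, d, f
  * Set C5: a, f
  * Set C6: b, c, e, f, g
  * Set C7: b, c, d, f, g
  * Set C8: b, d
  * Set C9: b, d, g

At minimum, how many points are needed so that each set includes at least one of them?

2

Take H = {b, f}. Each listed set contains at least one of these, so H is a hitting set of size 2.
The sets C5, C8 are pairwise disjoint, so any hitting set needs a separate point for each — at least 2. Hence 2 is optimal.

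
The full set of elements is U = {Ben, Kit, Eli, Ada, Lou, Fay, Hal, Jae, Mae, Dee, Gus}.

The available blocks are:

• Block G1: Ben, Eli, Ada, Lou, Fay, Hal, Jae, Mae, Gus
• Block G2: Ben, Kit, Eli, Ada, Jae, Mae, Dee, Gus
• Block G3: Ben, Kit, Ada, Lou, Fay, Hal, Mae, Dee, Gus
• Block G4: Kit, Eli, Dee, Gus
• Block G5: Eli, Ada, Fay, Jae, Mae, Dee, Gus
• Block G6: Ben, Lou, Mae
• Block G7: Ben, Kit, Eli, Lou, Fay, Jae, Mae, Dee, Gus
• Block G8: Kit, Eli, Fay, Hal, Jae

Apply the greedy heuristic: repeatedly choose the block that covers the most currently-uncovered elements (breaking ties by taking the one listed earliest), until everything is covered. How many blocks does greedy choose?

2

Greedy: pick G1 (covers 9 new) → pick G2 (covers 2 new). Total picks: 2.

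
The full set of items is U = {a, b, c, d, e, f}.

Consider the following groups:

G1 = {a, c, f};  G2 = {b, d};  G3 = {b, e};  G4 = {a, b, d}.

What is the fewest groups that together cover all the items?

Take {G1, G3, G4}. Their union is {a, b, c, d, e, f}, which is all 6 items.
Only G1 contains c, so G1 is forced; the remaining 3 items need at least 2 more groups (each remaining group adds at most 2) — so at least 3 groups are needed, and 3 is optimal.

3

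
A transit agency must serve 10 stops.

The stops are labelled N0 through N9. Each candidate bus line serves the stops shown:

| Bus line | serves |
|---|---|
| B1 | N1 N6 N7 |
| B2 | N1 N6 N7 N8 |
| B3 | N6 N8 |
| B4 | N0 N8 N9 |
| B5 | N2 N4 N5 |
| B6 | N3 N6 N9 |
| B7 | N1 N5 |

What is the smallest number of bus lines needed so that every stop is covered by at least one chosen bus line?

4

B1 and B4 and B5 and B6 together: B1 ∪ B4 ∪ B5 ∪ B6 = {N0, N1, N2, N3, N4, N5, N6, N7, N8, N9} — every stop is covered.
Only B4 contains N0, so B4 is forced; the remaining 7 stops need at least 3 more bus lines (each remaining bus line adds at most 3) — so at least 4 bus lines are needed, and 4 is optimal.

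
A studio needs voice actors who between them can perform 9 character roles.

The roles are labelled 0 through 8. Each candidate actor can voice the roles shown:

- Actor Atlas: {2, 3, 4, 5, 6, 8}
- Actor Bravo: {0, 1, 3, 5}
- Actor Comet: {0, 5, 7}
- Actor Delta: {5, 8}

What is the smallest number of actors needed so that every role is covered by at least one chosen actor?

3

Atlas and Bravo and Comet together: Atlas ∪ Bravo ∪ Comet = {0, 1, 2, 3, 4, 5, 6, 7, 8} — every role is covered.
Only Bravo contains 1, so Bravo is forced; the remaining 5 roles need at least 2 more actors (each remaining actor adds at most 4) — so at least 3 actors are needed, and 3 is optimal.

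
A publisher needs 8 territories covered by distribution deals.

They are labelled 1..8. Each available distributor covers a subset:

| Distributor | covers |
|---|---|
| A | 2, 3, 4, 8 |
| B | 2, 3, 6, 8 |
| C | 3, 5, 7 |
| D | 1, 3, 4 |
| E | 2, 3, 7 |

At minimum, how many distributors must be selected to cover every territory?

Take {B, C, D}. Their union is {1, 2, 3, 4, 5, 6, 7, 8}, which is all 8 territories.
Only D contains 1, so D is forced; the remaining 5 territories need at least 2 more distributors (each remaining distributor adds at most 3) — so at least 3 distributors are needed, and 3 is optimal.

3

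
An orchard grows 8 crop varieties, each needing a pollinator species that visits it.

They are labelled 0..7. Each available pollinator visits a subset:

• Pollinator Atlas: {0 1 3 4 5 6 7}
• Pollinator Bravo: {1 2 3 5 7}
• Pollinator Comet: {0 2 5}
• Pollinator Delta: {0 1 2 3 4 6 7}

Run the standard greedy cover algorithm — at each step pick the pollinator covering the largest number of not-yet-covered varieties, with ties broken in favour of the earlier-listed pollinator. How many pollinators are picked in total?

2

Greedy: pick Atlas (covers 7 new) → pick Bravo (covers 1 new). Total picks: 2.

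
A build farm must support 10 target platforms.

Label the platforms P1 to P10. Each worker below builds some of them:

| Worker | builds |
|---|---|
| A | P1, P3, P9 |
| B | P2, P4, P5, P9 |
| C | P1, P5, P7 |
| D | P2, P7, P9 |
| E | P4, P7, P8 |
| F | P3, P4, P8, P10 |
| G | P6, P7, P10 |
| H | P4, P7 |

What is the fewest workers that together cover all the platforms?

Take {A, B, E, G}. Their union is {P1, P2, P3, P4, P5, P6, P7, P8, P9, P10}, which is all 10 platforms.
No 3 of the 8 workers cover everything (all 56 combinations miss at least one platform), so 4 is optimal.

4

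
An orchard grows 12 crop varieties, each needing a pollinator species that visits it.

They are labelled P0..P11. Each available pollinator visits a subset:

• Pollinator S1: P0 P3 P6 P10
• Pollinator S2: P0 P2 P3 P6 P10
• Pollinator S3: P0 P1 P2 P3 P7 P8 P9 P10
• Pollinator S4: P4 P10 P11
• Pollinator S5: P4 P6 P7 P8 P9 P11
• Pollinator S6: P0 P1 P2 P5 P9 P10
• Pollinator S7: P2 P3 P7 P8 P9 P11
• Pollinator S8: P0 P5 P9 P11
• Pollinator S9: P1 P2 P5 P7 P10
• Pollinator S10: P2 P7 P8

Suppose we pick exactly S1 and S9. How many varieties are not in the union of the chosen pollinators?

Union of S1, S9 = {P0, P1, P2, P3, P5, P6, P7, P10}.
Not covered: P4, P8, P9, P11 — 4 varieties.

4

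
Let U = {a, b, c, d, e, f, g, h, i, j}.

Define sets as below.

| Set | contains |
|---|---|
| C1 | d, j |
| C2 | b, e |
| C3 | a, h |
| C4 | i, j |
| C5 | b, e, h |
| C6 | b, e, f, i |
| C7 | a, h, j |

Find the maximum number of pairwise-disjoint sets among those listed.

C2, C3, C4 are pairwise disjoint (C2={b,e}; C3={a,h}; C4={i,j}).
Every remaining set overlaps one of these, and no 4 of the listed sets are pairwise disjoint, so 3 is the maximum.

3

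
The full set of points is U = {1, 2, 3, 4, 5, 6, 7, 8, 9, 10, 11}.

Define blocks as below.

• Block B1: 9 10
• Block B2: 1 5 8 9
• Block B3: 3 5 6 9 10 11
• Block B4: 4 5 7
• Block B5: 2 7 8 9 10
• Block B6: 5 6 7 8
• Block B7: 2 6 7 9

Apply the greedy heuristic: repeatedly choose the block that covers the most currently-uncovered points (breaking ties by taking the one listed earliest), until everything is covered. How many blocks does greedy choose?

Greedy: pick B3 (covers 6 new) → pick B5 (covers 3 new) → pick B2 (covers 1 new) → pick B4 (covers 1 new). Total picks: 4.

4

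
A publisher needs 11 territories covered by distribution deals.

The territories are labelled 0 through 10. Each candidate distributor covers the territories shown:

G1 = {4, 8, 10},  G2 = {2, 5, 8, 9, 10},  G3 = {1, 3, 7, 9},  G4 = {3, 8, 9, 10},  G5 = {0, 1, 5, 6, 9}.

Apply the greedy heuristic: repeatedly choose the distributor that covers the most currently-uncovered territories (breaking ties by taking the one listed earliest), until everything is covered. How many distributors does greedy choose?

Greedy: pick G2 (covers 5 new) → pick G3 (covers 3 new) → pick G5 (covers 2 new) → pick G1 (covers 1 new). Total picks: 4.

4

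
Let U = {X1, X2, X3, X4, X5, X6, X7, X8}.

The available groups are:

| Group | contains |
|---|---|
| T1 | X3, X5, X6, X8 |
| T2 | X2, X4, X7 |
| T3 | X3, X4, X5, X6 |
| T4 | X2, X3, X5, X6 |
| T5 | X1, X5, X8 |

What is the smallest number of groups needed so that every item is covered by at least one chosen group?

3

T1 and T2 and T5 together: T1 ∪ T2 ∪ T5 = {X1, X2, X3, X4, X5, X6, X7, X8} — every item is covered.
Only T5 contains X1, so T5 is forced; the remaining 5 items need at least 2 more groups (each remaining group adds at most 3) — so at least 3 groups are needed, and 3 is optimal.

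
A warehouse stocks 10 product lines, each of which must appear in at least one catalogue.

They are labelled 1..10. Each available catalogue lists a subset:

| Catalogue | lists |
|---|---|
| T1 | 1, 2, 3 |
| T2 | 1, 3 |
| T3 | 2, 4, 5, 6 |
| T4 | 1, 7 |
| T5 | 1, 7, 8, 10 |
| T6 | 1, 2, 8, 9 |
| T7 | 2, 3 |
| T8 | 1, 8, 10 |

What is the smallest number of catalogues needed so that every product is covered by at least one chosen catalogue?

T2 and T3 and T5 and T6 together: T2 ∪ T3 ∪ T5 ∪ T6 = {1, 2, 3, 4, 5, 6, 7, 8, 9, 10} — every product is covered.
No 3 of the 8 catalogues cover everything (all 56 combinations miss at least one product), so 4 is optimal.

4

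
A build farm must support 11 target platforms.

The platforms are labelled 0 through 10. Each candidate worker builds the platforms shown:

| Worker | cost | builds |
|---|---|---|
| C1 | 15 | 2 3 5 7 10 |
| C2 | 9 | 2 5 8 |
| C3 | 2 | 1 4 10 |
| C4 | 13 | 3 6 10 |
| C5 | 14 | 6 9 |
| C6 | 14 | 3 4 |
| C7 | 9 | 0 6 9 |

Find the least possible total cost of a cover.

C1, C2, C3, C7 together cover every platform (C1 ∪ C2 ∪ C3 ∪ C7 = {0, 1, 2, 3, 4, 5, 6, 7, 8, 9, 10}); total cost 15 + 9 + 2 + 9 = 35.
No covering selection has total cost below 35.

35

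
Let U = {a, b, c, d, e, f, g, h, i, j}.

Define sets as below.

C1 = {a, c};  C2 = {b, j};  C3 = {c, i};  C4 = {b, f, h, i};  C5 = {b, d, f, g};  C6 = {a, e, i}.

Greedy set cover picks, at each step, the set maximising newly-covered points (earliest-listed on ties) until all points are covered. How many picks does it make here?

Greedy: pick C4 (covers 4 new) → pick C1 (covers 2 new) → pick C5 (covers 2 new) → pick C2 (covers 1 new) → pick C6 (covers 1 new). Total picks: 5.

5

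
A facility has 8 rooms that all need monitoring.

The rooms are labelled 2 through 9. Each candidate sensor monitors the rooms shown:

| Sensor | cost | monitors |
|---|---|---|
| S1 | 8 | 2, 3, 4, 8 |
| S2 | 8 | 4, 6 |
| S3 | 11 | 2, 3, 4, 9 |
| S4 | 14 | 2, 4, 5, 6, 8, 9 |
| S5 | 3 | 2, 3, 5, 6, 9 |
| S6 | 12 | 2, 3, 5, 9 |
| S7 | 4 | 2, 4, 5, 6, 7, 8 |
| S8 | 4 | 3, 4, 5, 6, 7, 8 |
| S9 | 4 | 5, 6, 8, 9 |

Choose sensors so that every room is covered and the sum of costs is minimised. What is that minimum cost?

S5, S7 together cover every room (S5 ∪ S7 = {2, 3, 4, 5, 6, 7, 8, 9}); total cost 3 + 4 = 7.
No covering selection has total cost below 7.

7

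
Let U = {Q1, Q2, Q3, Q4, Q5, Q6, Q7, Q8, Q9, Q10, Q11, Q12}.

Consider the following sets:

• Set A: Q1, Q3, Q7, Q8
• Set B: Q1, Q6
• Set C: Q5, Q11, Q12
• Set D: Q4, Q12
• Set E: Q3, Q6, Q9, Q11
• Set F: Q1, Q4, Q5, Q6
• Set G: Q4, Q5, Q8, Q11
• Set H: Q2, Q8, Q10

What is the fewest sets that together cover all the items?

5

A, C, D, E, and H cover everything between them: the union {Q1, Q2, Q3, Q4, Q5, Q6, Q7, Q8, Q9, Q10, Q11, Q12} is all of U.
No 4 of the 8 sets cover everything (all 70 combinations miss at least one item), so 5 is optimal.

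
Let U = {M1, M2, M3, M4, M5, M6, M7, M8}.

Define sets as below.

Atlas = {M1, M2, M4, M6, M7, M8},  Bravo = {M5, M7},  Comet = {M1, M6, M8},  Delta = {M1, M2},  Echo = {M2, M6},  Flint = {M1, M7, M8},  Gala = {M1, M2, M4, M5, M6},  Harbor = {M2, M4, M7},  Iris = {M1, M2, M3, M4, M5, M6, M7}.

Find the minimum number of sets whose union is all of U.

2

Comet and Iris cover everything between them: the union {M1, M2, M3, M4, M5, M6, M7, M8} is all of U.
No single set has all 8 elements (the largest, Iris, has 7), so 2 is optimal.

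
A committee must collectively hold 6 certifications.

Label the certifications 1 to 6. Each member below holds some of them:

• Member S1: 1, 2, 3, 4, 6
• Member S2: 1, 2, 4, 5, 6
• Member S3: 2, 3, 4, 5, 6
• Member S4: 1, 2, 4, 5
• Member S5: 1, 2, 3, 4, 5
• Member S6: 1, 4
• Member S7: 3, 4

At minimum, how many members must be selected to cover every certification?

S1 and S4 together: S1 ∪ S4 = {1, 2, 3, 4, 5, 6} — every certification is covered.
No single member has all 6 certifications (the largest, S1, has 5), so 2 is optimal.

2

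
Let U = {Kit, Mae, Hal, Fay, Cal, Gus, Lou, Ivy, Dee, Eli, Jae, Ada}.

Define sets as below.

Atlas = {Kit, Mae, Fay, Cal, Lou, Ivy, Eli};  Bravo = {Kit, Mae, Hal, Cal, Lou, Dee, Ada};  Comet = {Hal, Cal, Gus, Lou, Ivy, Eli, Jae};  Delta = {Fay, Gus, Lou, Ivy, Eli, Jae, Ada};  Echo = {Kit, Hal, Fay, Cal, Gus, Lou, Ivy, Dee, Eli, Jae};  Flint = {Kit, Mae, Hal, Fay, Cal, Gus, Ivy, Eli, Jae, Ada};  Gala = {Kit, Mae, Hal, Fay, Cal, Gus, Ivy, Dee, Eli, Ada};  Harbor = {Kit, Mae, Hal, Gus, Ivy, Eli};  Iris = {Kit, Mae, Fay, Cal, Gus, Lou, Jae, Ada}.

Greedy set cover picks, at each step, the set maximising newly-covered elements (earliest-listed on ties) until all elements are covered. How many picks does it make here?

2

Greedy: pick Echo (covers 10 new) → pick Bravo (covers 2 new). Total picks: 2.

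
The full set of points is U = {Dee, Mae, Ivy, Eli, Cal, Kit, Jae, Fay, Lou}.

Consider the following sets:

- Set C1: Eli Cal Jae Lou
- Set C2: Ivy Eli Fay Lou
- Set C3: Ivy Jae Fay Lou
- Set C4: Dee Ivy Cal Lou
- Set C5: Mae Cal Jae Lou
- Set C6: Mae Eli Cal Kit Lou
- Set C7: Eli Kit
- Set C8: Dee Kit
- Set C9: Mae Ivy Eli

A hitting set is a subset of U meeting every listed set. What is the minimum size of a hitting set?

3

The 3 points {Ivy, Cal, Kit} hit every set.
No choice of 2 points meets every set, so 3 is the minimum.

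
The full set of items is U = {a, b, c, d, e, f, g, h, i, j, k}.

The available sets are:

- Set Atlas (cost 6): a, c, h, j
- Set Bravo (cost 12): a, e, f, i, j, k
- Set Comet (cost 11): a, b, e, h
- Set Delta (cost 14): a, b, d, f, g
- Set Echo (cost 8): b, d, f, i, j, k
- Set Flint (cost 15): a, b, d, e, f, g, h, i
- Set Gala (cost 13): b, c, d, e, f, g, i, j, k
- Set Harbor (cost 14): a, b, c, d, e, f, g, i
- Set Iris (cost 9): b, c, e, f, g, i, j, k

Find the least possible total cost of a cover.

19

Atlas, Gala together cover every item (Atlas ∪ Gala = {a, b, c, d, e, f, g, h, i, j, k}); total cost 6 + 13 = 19.
The greedy pick Iris, Atlas, Echo costs 23; no covering selection beats 19.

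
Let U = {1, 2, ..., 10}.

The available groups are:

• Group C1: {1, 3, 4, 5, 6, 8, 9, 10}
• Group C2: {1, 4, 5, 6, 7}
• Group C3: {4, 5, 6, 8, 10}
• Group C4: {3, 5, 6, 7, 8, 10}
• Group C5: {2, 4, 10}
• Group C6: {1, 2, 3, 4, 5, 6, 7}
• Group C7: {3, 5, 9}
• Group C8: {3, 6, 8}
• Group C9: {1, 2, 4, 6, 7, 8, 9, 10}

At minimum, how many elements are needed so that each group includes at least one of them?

H = {3, 4} meets every group (each contains at least one member of H), and |H| = 2.
The groups C5, C7 are pairwise disjoint, so any hitting set needs a separate element for each — at least 2. Hence 2 is optimal.

2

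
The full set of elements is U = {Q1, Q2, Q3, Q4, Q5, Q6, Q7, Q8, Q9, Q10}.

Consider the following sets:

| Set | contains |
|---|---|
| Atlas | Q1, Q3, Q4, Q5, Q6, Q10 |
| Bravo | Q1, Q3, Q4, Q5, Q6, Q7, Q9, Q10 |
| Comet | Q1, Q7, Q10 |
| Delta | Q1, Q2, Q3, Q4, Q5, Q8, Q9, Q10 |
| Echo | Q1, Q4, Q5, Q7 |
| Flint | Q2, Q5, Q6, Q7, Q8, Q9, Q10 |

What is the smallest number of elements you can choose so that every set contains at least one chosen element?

H = {Q1, Q10} meets every set (each contains at least one member of H), and |H| = 2.
No single element lies in every set, so at least 2 are needed and 2 is optimal.

2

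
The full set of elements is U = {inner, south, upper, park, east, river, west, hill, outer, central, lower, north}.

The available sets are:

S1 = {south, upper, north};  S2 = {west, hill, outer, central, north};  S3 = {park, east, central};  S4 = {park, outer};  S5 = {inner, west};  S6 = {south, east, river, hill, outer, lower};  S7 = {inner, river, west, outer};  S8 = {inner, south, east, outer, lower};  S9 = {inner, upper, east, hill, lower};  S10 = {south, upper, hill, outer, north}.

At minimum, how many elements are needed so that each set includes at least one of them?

The 4 elements {inner, upper, east, outer} hit every set.
No choice of 3 elements meets every set, so 4 is the minimum.

4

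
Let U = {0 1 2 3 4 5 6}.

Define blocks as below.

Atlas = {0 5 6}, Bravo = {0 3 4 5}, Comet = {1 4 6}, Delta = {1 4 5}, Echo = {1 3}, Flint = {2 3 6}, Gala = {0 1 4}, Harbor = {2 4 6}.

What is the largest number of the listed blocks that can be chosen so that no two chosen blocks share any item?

2

Delta, Flint are pairwise disjoint (Delta={1,4,5}; Flint={2,3,6}).
Every remaining block overlaps one of these, and no 3 of the listed blocks are pairwise disjoint, so 2 is the maximum.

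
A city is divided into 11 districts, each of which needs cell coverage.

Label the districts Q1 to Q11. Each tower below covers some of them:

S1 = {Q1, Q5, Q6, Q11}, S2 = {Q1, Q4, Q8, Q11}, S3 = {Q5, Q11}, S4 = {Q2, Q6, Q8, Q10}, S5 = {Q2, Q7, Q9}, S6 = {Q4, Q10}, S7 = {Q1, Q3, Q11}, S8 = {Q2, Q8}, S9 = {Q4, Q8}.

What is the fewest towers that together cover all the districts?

5

S2 and S3 and S4 and S5 and S7 together: S2 ∪ S3 ∪ S4 ∪ S5 ∪ S7 = {Q1, Q2, Q3, Q4, Q5, Q6, Q7, Q8, Q9, Q10, Q11} — every district is covered.
No 4 of the 9 towers cover everything (all 126 combinations miss at least one district), so 5 is optimal.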